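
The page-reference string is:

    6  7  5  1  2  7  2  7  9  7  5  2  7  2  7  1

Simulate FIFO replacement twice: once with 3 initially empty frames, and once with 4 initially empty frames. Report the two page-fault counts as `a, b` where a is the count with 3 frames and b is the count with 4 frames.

11, 9

3 frames: F F F F F F . . F . F F F . . F → 11 faults.
4 frames: F F F F F . . . F F F . . . . F → 9 faults.
9 < 11: adding a frame reduced faults, as is typical.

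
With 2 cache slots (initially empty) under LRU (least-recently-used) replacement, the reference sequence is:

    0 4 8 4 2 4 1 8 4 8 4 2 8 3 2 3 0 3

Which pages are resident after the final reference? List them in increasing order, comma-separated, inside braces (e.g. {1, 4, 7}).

{0, 3}

0: fault, frames [0]
4: fault, frames [0, 4]
8: fault, evict 0, frames [4, 8]
4: hit
2: fault, evict 8, frames [4, 2]
4: hit
1: fault, evict 2, frames [4, 1]
8: fault, evict 4, frames [1, 8]
4: fault, evict 1, frames [8, 4]
8: hit
4: hit
2: fault, evict 8, frames [4, 2]
8: fault, evict 4, frames [2, 8]
3: fault, evict 2, frames [8, 3]
2: fault, evict 8, frames [3, 2]
3: hit
0: fault, evict 2, frames [3, 0]
3: hit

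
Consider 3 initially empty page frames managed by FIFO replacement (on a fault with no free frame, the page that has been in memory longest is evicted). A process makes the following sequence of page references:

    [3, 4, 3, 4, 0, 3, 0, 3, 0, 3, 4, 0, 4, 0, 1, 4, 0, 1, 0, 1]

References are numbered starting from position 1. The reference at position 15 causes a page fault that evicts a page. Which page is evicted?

pos 1: 3 → fault, frames (3)
pos 2: 4 → fault, frames (3 4)
pos 3: 3 → hit
pos 4: 4 → hit
pos 5: 0 → fault, frames (3 4 0)
pos 6: 3 → hit
pos 7: 0 → hit
pos 8: 3 → hit
pos 9: 0 → hit
pos 10: 3 → hit
pos 11: 4 → hit
pos 12: 0 → hit
pos 13: 4 → hit
pos 14: 0 → hit
pos 15: 1 → fault, evict 3, frames (4 0 1)
At position 15, page 3 is evicted.

3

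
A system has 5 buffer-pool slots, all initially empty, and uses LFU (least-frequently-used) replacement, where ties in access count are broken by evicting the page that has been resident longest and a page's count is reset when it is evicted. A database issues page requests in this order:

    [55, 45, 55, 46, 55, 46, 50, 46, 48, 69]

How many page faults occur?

6

55 → fault, frames [55]
45 → fault, frames [55, 45]
55 → hit
46 → fault, frames [55, 45, 46]
55 → hit
46 → hit
50 → fault, frames [55, 45, 46, 50]
46 → hit
48 → fault, frames [55, 45, 46, 50, 48]
69 → fault, evict 45, frames [55, 46, 50, 48, 69]
Page faults: 6.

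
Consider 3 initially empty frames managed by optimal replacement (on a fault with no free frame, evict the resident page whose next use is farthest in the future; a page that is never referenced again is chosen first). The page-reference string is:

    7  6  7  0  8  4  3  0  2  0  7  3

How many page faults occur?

8

7 -> fault, frames {7}
6 -> fault, frames {7,6}
7 -> hit
0 -> fault, frames {7,6,0}
8 -> fault, evict 6, frames {7,0,8}
4 -> fault, evict 8, frames {7,0,4}
3 -> fault, evict 4, frames {7,0,3}
0 -> hit
2 -> fault, evict 3, frames {7,0,2}
0 -> hit
7 -> hit
3 -> fault, evict 2, frames {7,0,3}
Page faults: 8.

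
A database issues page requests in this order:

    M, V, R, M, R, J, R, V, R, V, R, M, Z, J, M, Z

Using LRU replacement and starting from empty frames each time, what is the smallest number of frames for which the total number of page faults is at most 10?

f=1: 16 faults
f=2: 11 faults
f=3: 8 faults
f=4: 6 faults
f=5: 5 faults
Smallest f with faults ≤ 10 is 3.

3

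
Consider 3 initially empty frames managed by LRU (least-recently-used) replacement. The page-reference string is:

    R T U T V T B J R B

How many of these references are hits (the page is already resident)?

3

R -> miss, frames {R}
T -> miss, frames {R,T}
U -> miss, frames {R,T,U}
T -> hit
V -> miss, evict R, frames {U,T,V}
T -> hit
B -> miss, evict U, frames {V,T,B}
J -> miss, evict V, frames {T,B,J}
R -> miss, evict T, frames {B,J,R}
B -> hit
Hits: 3.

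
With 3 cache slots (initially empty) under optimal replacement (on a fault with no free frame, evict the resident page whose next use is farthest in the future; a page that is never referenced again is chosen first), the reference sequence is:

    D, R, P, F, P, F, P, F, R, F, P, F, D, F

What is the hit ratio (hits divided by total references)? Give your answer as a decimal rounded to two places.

0.64

D → fault, frames (D)
R → fault, frames (D R)
P → fault, frames (D R P)
F → fault, evict D, frames (R P F)
P → hit
F → hit
P → hit
F → hit
R → hit
F → hit
P → hit
F → hit
D → fault, evict P, frames (R F D)
F → hit
Hits: 9 of 14 references → 9/14 = 0.6429.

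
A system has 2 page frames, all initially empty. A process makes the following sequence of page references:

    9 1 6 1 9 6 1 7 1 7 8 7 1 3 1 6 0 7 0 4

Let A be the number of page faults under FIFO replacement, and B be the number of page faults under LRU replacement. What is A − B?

Under FIFO: F F F . F . F F . . F . F F . F F F . F → 13 faults.
Under LRU: F F F . F F F F . . F . F F . F F F . F → 14 faults.
A − B = 13 − 14 = -1.

-1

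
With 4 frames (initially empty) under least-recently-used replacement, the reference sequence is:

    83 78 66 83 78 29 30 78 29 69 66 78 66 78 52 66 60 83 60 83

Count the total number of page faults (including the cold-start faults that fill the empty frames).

83 → miss, frames {83}
78 → miss, frames {83,78}
66 → miss, frames {83,78,66}
83 → hit
78 → hit
29 → miss, frames {66,83,78,29}
30 → miss, evict 66, frames {83,78,29,30}
78 → hit
29 → hit
69 → miss, evict 83, frames {30,78,29,69}
66 → miss, evict 30, frames {78,29,69,66}
78 → hit
66 → hit
78 → hit
52 → miss, evict 29, frames {69,66,78,52}
66 → hit
60 → miss, evict 69, frames {78,52,66,60}
83 → miss, evict 78, frames {52,66,60,83}
60 → hit
83 → hit
Page faults: 10.

10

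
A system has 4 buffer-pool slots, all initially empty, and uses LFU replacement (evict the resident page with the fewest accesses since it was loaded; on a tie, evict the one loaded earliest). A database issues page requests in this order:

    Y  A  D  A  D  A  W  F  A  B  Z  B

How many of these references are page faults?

7

Y → fault, frames {Y}
A → fault, frames {Y,A}
D → fault, frames {Y,A,D}
A → hit
D → hit
A → hit
W → fault, frames {Y,A,D,W}
F → fault, evict Y, frames {A,D,W,F}
A → hit
B → fault, evict W, frames {A,D,F,B}
Z → fault, evict F, frames {A,D,B,Z}
B → hit
Page faults: 7.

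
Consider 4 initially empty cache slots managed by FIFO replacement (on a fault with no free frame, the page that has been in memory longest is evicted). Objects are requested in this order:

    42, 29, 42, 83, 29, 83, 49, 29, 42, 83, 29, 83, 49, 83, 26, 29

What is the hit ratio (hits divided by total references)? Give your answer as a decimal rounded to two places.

42: fault, frames (42)
29: fault, frames (42 29)
42: hit
83: fault, frames (42 29 83)
29: hit
83: hit
49: fault, frames (42 29 83 49)
29: hit
42: hit
83: hit
29: hit
83: hit
49: hit
83: hit
26: fault, evict 42, frames (29 83 49 26)
29: hit
Hits: 11 of 16 references → 11/16 = 0.6875.

0.69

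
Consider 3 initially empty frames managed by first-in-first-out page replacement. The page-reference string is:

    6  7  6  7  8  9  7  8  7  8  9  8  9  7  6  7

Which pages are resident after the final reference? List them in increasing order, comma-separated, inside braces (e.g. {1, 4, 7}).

6: fault, frames (6)
7: fault, frames (6 7)
6: hit
7: hit
8: fault, frames (6 7 8)
9: fault, evict 6, frames (7 8 9)
7: hit
8: hit
7: hit
8: hit
9: hit
8: hit
9: hit
7: hit
6: fault, evict 7, frames (8 9 6)
7: fault, evict 8, frames (9 6 7)

{6, 7, 9}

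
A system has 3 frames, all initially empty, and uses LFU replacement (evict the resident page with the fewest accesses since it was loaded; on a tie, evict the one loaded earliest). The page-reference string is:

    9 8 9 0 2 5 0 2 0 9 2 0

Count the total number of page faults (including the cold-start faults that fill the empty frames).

9 → fault, frames [9]
8 → fault, frames [9, 8]
9 → hit
0 → fault, frames [9, 8, 0]
2 → fault, evict 8, frames [9, 0, 2]
5 → fault, evict 0, frames [9, 2, 5]
0 → fault, evict 2, frames [9, 5, 0]
2 → fault, evict 5, frames [9, 0, 2]
0 → hit
9 → hit
2 → hit
0 → hit
Page faults: 7.

7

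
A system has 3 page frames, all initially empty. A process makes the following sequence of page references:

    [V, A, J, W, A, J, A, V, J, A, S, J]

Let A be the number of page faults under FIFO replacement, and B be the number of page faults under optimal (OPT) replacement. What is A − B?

2

Under FIFO: F F F F . . . F . F F F → 8 faults.
Under OPT: F F F F . . . F . . F . → 6 faults.
A − B = 8 − 6 = 2.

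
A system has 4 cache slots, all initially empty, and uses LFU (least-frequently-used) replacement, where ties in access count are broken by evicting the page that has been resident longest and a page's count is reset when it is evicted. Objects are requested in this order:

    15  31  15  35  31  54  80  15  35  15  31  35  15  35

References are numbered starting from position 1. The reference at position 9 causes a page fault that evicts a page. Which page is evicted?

pos 1: 15 → miss, frames (15)
pos 2: 31 → miss, frames (15 31)
pos 3: 15 → hit
pos 4: 35 → miss, frames (15 31 35)
pos 5: 31 → hit
pos 6: 54 → miss, frames (15 31 35 54)
pos 7: 80 → miss, evict 35, frames (15 31 54 80)
pos 8: 15 → hit
pos 9: 35 → miss, evict 54, frames (15 31 80 35)
At position 9, page 54 is evicted.

54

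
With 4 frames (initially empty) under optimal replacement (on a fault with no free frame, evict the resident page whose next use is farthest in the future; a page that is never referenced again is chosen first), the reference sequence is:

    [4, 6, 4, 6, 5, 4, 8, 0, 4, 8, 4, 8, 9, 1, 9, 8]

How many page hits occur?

9

4 → fault, frames [4]
6 → fault, frames [4, 6]
4 → hit
6 → hit
5 → fault, frames [4, 6, 5]
4 → hit
8 → fault, frames [4, 6, 5, 8]
0 → fault, evict 5, frames [4, 6, 8, 0]
4 → hit
8 → hit
4 → hit
8 → hit
9 → fault, evict 0, frames [4, 6, 8, 9]
1 → fault, evict 6, frames [4, 8, 9, 1]
9 → hit
8 → hit
Hits: 9.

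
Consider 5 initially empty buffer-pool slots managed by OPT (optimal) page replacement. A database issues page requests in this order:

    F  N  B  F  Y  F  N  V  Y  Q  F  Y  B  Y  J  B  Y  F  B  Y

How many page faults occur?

7

F → fault, frames [F]
N → fault, frames [F, N]
B → fault, frames [F, N, B]
F → hit
Y → fault, frames [F, N, B, Y]
F → hit
N → hit
V → fault, frames [F, N, B, Y, V]
Y → hit
Q → fault, evict V, frames [F, N, B, Y, Q]
F → hit
Y → hit
B → hit
Y → hit
J → fault, evict Q, frames [F, N, B, Y, J]
B → hit
Y → hit
F → hit
B → hit
Y → hit
Page faults: 7.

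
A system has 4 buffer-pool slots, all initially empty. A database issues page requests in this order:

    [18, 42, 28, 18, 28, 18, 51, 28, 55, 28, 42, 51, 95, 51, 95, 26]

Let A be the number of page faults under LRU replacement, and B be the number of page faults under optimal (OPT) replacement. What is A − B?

1

Under LRU: F F F . . . F . F . F . F . . F → 8 faults.
Under OPT: F F F . . . F . F . . . F . . F → 7 faults.
A − B = 8 − 7 = 1.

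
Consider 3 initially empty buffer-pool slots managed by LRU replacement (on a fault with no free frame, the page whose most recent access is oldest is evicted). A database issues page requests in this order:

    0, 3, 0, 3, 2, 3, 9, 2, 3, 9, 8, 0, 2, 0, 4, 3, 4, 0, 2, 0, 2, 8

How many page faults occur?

11

0 -> fault, frames (0)
3 -> fault, frames (0 3)
0 -> hit
3 -> hit
2 -> fault, frames (0 3 2)
3 -> hit
9 -> fault, evict 0, frames (2 3 9)
2 -> hit
3 -> hit
9 -> hit
8 -> fault, evict 2, frames (3 9 8)
0 -> fault, evict 3, frames (9 8 0)
2 -> fault, evict 9, frames (8 0 2)
0 -> hit
4 -> fault, evict 8, frames (2 0 4)
3 -> fault, evict 2, frames (0 4 3)
4 -> hit
0 -> hit
2 -> fault, evict 3, frames (4 0 2)
0 -> hit
2 -> hit
8 -> fault, evict 4, frames (0 2 8)
Page faults: 11.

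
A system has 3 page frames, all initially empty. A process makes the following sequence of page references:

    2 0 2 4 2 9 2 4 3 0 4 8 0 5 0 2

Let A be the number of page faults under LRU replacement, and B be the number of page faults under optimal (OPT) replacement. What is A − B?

Under LRU: F F . F . F . . F F . F . F . F → 9 faults.
Under OPT: F F . F . F . . F F . F . F . . → 8 faults.
A − B = 9 − 8 = 1.

1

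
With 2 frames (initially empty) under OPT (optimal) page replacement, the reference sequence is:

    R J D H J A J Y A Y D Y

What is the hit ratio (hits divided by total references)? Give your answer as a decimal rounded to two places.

0.42

R: miss, frames (R)
J: miss, frames (R J)
D: miss, evict R, frames (J D)
H: miss, evict D, frames (J H)
J: hit
A: miss, evict H, frames (J A)
J: hit
Y: miss, evict J, frames (A Y)
A: hit
Y: hit
D: miss, evict A, frames (Y D)
Y: hit
Hits: 5 of 12 references → 5/12 = 0.4167.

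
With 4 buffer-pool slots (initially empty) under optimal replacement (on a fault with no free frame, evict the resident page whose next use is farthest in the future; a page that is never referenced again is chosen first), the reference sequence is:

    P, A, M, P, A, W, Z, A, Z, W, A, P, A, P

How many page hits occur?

P: miss, frames [P]
A: miss, frames [P, A]
M: miss, frames [P, A, M]
P: hit
A: hit
W: miss, frames [P, A, M, W]
Z: miss, evict M, frames [P, A, W, Z]
A: hit
Z: hit
W: hit
A: hit
P: hit
A: hit
P: hit
Hits: 9.

9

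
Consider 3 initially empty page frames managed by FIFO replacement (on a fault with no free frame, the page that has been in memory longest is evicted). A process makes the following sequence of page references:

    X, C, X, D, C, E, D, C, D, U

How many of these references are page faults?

5

X -> fault, frames {X}
C -> fault, frames {X,C}
X -> hit
D -> fault, frames {X,C,D}
C -> hit
E -> fault, evict X, frames {C,D,E}
D -> hit
C -> hit
D -> hit
U -> fault, evict C, frames {D,E,U}
Page faults: 5.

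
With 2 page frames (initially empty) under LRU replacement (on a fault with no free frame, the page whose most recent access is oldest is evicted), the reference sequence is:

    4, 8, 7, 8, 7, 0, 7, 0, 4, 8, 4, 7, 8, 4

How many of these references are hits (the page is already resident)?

4 -> fault, frames {4}
8 -> fault, frames {4,8}
7 -> fault, evict 4, frames {8,7}
8 -> hit
7 -> hit
0 -> fault, evict 8, frames {7,0}
7 -> hit
0 -> hit
4 -> fault, evict 7, frames {0,4}
8 -> fault, evict 0, frames {4,8}
4 -> hit
7 -> fault, evict 8, frames {4,7}
8 -> fault, evict 4, frames {7,8}
4 -> fault, evict 7, frames {8,4}
Hits: 5.

5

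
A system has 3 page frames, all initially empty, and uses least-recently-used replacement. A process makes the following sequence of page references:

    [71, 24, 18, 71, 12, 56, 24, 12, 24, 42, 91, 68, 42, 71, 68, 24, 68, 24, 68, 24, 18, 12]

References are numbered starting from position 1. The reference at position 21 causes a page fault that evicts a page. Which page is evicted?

pos 1: 71: miss, frames (71)
pos 2: 24: miss, frames (71 24)
pos 3: 18: miss, frames (71 24 18)
pos 4: 71: hit
pos 5: 12: miss, evict 24, frames (18 71 12)
pos 6: 56: miss, evict 18, frames (71 12 56)
pos 7: 24: miss, evict 71, frames (12 56 24)
pos 8: 12: hit
pos 9: 24: hit
pos 10: 42: miss, evict 56, frames (12 24 42)
pos 11: 91: miss, evict 12, frames (24 42 91)
pos 12: 68: miss, evict 24, frames (42 91 68)
pos 13: 42: hit
pos 14: 71: miss, evict 91, frames (68 42 71)
pos 15: 68: hit
pos 16: 24: miss, evict 42, frames (71 68 24)
pos 17: 68: hit
pos 18: 24: hit
pos 19: 68: hit
pos 20: 24: hit
pos 21: 18: miss, evict 71, frames (68 24 18)
At position 21, page 71 is evicted.

71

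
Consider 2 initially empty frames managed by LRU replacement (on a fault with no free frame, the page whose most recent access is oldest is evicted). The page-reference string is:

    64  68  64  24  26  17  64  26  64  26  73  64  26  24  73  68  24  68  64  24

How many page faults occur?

64 → fault, frames (64)
68 → fault, frames (64 68)
64 → hit
24 → fault, evict 68, frames (64 24)
26 → fault, evict 64, frames (24 26)
17 → fault, evict 24, frames (26 17)
64 → fault, evict 26, frames (17 64)
26 → fault, evict 17, frames (64 26)
64 → hit
26 → hit
73 → fault, evict 64, frames (26 73)
64 → fault, evict 26, frames (73 64)
26 → fault, evict 73, frames (64 26)
24 → fault, evict 64, frames (26 24)
73 → fault, evict 26, frames (24 73)
68 → fault, evict 24, frames (73 68)
24 → fault, evict 73, frames (68 24)
68 → hit
64 → fault, evict 24, frames (68 64)
24 → fault, evict 68, frames (64 24)
Page faults: 16.

16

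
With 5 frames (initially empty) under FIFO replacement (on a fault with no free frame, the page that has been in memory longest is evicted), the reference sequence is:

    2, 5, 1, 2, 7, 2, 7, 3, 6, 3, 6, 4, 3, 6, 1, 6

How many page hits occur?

9

2 -> fault, frames [2]
5 -> fault, frames [2, 5]
1 -> fault, frames [2, 5, 1]
2 -> hit
7 -> fault, frames [2, 5, 1, 7]
2 -> hit
7 -> hit
3 -> fault, frames [2, 5, 1, 7, 3]
6 -> fault, evict 2, frames [5, 1, 7, 3, 6]
3 -> hit
6 -> hit
4 -> fault, evict 5, frames [1, 7, 3, 6, 4]
3 -> hit
6 -> hit
1 -> hit
6 -> hit
Hits: 9.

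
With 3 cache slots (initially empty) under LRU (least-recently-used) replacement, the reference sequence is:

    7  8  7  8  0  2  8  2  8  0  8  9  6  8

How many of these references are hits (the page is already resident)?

8

7 -> fault, frames {7}
8 -> fault, frames {7,8}
7 -> hit
8 -> hit
0 -> fault, frames {7,8,0}
2 -> fault, evict 7, frames {8,0,2}
8 -> hit
2 -> hit
8 -> hit
0 -> hit
8 -> hit
9 -> fault, evict 2, frames {0,8,9}
6 -> fault, evict 0, frames {8,9,6}
8 -> hit
Hits: 8.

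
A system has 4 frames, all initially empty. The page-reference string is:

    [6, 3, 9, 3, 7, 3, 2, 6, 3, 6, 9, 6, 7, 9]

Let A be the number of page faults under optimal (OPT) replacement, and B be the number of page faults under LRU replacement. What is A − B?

-2

Under OPT: F F F . F . F . . . . . F . → 6 faults.
Under LRU: F F F . F . F F . . F . F . → 8 faults.
A − B = 6 − 8 = -2.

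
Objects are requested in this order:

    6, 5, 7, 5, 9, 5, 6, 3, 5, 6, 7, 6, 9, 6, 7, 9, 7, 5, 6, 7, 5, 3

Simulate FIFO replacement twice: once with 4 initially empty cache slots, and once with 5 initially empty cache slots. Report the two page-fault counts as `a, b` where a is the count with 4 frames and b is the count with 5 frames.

8, 5

4 frames: F F F . F . . F . F . . . . . . . F . F . . → 8 faults.
5 frames: F F F . F . . F . . . . . . . . . . . . . . → 5 faults.
5 < 8: adding a frame reduced faults, as is typical.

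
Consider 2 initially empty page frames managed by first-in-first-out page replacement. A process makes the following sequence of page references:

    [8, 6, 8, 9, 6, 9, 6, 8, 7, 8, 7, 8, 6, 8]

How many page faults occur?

8 -> miss, frames {8}
6 -> miss, frames {8,6}
8 -> hit
9 -> miss, evict 8, frames {6,9}
6 -> hit
9 -> hit
6 -> hit
8 -> miss, evict 6, frames {9,8}
7 -> miss, evict 9, frames {8,7}
8 -> hit
7 -> hit
8 -> hit
6 -> miss, evict 8, frames {7,6}
8 -> miss, evict 7, frames {6,8}
Page faults: 7.

7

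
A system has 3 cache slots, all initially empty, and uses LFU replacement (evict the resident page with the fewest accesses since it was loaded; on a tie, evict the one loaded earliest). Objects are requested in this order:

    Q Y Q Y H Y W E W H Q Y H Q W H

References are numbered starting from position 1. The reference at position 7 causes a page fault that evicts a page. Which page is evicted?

H

pos 1: Q: miss, frames [Q]
pos 2: Y: miss, frames [Q, Y]
pos 3: Q: hit
pos 4: Y: hit
pos 5: H: miss, frames [Q, Y, H]
pos 6: Y: hit
pos 7: W: miss, evict H, frames [Q, Y, W]
At position 7, page H is evicted.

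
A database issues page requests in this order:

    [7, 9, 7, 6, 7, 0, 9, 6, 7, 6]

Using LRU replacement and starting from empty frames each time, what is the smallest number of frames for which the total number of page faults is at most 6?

f=1: 10 faults
f=2: 7 faults
f=3: 7 faults
f=4: 4 faults
Smallest f with faults ≤ 6 is 4.

4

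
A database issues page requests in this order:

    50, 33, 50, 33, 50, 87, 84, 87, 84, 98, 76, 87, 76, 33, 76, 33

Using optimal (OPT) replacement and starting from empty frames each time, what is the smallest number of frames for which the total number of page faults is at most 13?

f=1: 16 faults
f=2: 7 faults
f=3: 6 faults
f=4: 6 faults
f=5: 6 faults
f=6: 6 faults
Smallest f with faults ≤ 13 is 2.

2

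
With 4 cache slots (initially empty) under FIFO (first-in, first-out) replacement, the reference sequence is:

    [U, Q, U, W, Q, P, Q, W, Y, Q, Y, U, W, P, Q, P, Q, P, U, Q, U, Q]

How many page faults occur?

U -> fault, frames {U}
Q -> fault, frames {U,Q}
U -> hit
W -> fault, frames {U,Q,W}
Q -> hit
P -> fault, frames {U,Q,W,P}
Q -> hit
W -> hit
Y -> fault, evict U, frames {Q,W,P,Y}
Q -> hit
Y -> hit
U -> fault, evict Q, frames {W,P,Y,U}
W -> hit
P -> hit
Q -> fault, evict W, frames {P,Y,U,Q}
P -> hit
Q -> hit
P -> hit
U -> hit
Q -> hit
U -> hit
Q -> hit
Page faults: 7.

7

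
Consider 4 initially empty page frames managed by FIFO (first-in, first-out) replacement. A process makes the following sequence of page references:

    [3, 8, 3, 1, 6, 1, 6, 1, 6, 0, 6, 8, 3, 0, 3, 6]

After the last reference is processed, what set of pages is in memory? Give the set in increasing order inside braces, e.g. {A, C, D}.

{0, 1, 3, 6}

3: miss, frames (3)
8: miss, frames (3 8)
3: hit
1: miss, frames (3 8 1)
6: miss, frames (3 8 1 6)
1: hit
6: hit
1: hit
6: hit
0: miss, evict 3, frames (8 1 6 0)
6: hit
8: hit
3: miss, evict 8, frames (1 6 0 3)
0: hit
3: hit
6: hit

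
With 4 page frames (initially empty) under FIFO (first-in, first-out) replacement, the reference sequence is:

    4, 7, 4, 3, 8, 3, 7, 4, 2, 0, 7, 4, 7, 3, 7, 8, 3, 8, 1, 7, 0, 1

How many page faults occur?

13

4 -> fault, frames {4}
7 -> fault, frames {4,7}
4 -> hit
3 -> fault, frames {4,7,3}
8 -> fault, frames {4,7,3,8}
3 -> hit
7 -> hit
4 -> hit
2 -> fault, evict 4, frames {7,3,8,2}
0 -> fault, evict 7, frames {3,8,2,0}
7 -> fault, evict 3, frames {8,2,0,7}
4 -> fault, evict 8, frames {2,0,7,4}
7 -> hit
3 -> fault, evict 2, frames {0,7,4,3}
7 -> hit
8 -> fault, evict 0, frames {7,4,3,8}
3 -> hit
8 -> hit
1 -> fault, evict 7, frames {4,3,8,1}
7 -> fault, evict 4, frames {3,8,1,7}
0 -> fault, evict 3, frames {8,1,7,0}
1 -> hit
Page faults: 13.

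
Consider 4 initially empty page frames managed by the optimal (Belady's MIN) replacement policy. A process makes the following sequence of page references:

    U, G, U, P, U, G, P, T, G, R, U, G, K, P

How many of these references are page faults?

6

U -> fault, frames {U}
G -> fault, frames {U,G}
U -> hit
P -> fault, frames {U,G,P}
U -> hit
G -> hit
P -> hit
T -> fault, frames {U,G,P,T}
G -> hit
R -> fault, evict T, frames {U,G,P,R}
U -> hit
G -> hit
K -> fault, evict R, frames {U,G,P,K}
P -> hit
Page faults: 6.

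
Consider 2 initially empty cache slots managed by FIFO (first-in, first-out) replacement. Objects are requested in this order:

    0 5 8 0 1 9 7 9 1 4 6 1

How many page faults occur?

11

0: miss, frames (0)
5: miss, frames (0 5)
8: miss, evict 0, frames (5 8)
0: miss, evict 5, frames (8 0)
1: miss, evict 8, frames (0 1)
9: miss, evict 0, frames (1 9)
7: miss, evict 1, frames (9 7)
9: hit
1: miss, evict 9, frames (7 1)
4: miss, evict 7, frames (1 4)
6: miss, evict 1, frames (4 6)
1: miss, evict 4, frames (6 1)
Page faults: 11.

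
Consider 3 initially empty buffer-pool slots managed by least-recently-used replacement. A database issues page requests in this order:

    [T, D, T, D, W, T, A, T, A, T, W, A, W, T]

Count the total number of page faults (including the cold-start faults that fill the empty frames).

4

T -> miss, frames {T}
D -> miss, frames {T,D}
T -> hit
D -> hit
W -> miss, frames {T,D,W}
T -> hit
A -> miss, evict D, frames {W,T,A}
T -> hit
A -> hit
T -> hit
W -> hit
A -> hit
W -> hit
T -> hit
Page faults: 4.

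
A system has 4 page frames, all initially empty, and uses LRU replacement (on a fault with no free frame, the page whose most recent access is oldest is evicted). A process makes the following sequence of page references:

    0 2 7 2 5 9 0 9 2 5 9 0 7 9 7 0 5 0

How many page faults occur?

7

0 -> miss, frames (0)
2 -> miss, frames (0 2)
7 -> miss, frames (0 2 7)
2 -> hit
5 -> miss, frames (0 7 2 5)
9 -> miss, evict 0, frames (7 2 5 9)
0 -> miss, evict 7, frames (2 5 9 0)
9 -> hit
2 -> hit
5 -> hit
9 -> hit
0 -> hit
7 -> miss, evict 2, frames (5 9 0 7)
9 -> hit
7 -> hit
0 -> hit
5 -> hit
0 -> hit
Page faults: 7.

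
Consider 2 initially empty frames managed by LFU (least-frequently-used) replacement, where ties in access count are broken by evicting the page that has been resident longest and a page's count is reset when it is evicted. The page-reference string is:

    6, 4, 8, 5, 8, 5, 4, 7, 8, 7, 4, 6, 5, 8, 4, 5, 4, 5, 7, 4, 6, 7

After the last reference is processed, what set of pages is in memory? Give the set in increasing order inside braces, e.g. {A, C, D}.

6 → fault, frames (6)
4 → fault, frames (6 4)
8 → fault, evict 6, frames (4 8)
5 → fault, evict 4, frames (8 5)
8 → hit
5 → hit
4 → fault, evict 8, frames (5 4)
7 → fault, evict 4, frames (5 7)
8 → fault, evict 7, frames (5 8)
7 → fault, evict 8, frames (5 7)
4 → fault, evict 7, frames (5 4)
6 → fault, evict 4, frames (5 6)
5 → hit
8 → fault, evict 6, frames (5 8)
4 → fault, evict 8, frames (5 4)
5 → hit
4 → hit
5 → hit
7 → fault, evict 4, frames (5 7)
4 → fault, evict 7, frames (5 4)
6 → fault, evict 4, frames (5 6)
7 → fault, evict 6, frames (5 7)

{5, 7}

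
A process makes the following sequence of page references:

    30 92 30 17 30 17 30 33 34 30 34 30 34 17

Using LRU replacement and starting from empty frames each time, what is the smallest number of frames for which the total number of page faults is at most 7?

2

f=1: 14 faults
f=2: 7 faults
f=3: 6 faults
f=4: 5 faults
f=5: 5 faults
Smallest f with faults ≤ 7 is 2.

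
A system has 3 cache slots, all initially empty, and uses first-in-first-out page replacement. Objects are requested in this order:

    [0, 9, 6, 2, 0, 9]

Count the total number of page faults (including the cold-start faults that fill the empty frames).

0: fault, frames (0)
9: fault, frames (0 9)
6: fault, frames (0 9 6)
2: fault, evict 0, frames (9 6 2)
0: fault, evict 9, frames (6 2 0)
9: fault, evict 6, frames (2 0 9)
Page faults: 6.

6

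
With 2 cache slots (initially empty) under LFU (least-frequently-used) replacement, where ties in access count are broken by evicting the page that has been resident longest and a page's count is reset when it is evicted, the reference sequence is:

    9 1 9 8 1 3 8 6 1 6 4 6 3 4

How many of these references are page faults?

9: fault, frames [9]
1: fault, frames [9, 1]
9: hit
8: fault, evict 1, frames [9, 8]
1: fault, evict 8, frames [9, 1]
3: fault, evict 1, frames [9, 3]
8: fault, evict 3, frames [9, 8]
6: fault, evict 8, frames [9, 6]
1: fault, evict 6, frames [9, 1]
6: fault, evict 1, frames [9, 6]
4: fault, evict 6, frames [9, 4]
6: fault, evict 4, frames [9, 6]
3: fault, evict 6, frames [9, 3]
4: fault, evict 3, frames [9, 4]
Page faults: 13.

13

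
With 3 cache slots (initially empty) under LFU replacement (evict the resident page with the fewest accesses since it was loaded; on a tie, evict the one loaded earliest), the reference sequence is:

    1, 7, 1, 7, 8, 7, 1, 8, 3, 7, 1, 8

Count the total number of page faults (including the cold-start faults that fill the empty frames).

5

1: fault, frames [1]
7: fault, frames [1, 7]
1: hit
7: hit
8: fault, frames [1, 7, 8]
7: hit
1: hit
8: hit
3: fault, evict 8, frames [1, 7, 3]
7: hit
1: hit
8: fault, evict 3, frames [1, 7, 8]
Page faults: 5.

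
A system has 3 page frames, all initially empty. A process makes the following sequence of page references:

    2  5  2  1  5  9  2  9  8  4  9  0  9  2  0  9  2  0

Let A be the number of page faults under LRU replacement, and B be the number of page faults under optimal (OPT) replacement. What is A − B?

Under LRU: F F . F . F F . F F . F . F . . . . → 9 faults.
Under OPT: F F . F . F . . F F . F . . . . . . → 7 faults.
A − B = 9 − 7 = 2.

2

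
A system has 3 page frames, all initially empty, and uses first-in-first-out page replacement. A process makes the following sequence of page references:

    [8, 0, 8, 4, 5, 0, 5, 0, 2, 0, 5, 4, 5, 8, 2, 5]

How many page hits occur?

6

8 -> miss, frames (8)
0 -> miss, frames (8 0)
8 -> hit
4 -> miss, frames (8 0 4)
5 -> miss, evict 8, frames (0 4 5)
0 -> hit
5 -> hit
0 -> hit
2 -> miss, evict 0, frames (4 5 2)
0 -> miss, evict 4, frames (5 2 0)
5 -> hit
4 -> miss, evict 5, frames (2 0 4)
5 -> miss, evict 2, frames (0 4 5)
8 -> miss, evict 0, frames (4 5 8)
2 -> miss, evict 4, frames (5 8 2)
5 -> hit
Hits: 6.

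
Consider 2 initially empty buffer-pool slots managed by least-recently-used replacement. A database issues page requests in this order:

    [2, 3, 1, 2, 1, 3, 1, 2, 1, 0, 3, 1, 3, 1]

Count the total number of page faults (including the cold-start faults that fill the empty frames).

2 -> fault, frames (2)
3 -> fault, frames (2 3)
1 -> fault, evict 2, frames (3 1)
2 -> fault, evict 3, frames (1 2)
1 -> hit
3 -> fault, evict 2, frames (1 3)
1 -> hit
2 -> fault, evict 3, frames (1 2)
1 -> hit
0 -> fault, evict 2, frames (1 0)
3 -> fault, evict 1, frames (0 3)
1 -> fault, evict 0, frames (3 1)
3 -> hit
1 -> hit
Page faults: 9.

9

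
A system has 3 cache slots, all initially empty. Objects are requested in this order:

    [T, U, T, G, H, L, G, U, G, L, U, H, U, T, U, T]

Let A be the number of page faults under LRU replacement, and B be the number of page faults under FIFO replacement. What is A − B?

Under LRU: F F . F F F . F . . . F . F . . → 8 faults.
Under FIFO: F F . F F F . F F . . F . F F . → 10 faults.
A − B = 8 − 10 = -2.

-2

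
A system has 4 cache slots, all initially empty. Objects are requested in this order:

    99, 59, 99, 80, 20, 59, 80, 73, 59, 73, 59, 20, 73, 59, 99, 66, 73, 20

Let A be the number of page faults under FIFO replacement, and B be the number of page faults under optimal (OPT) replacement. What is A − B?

1

Under FIFO: F F . F F . . F . . . . . . F F . . → 7 faults.
Under OPT: F F . F F . . F . . . . . . . F . . → 6 faults.
A − B = 7 − 6 = 1.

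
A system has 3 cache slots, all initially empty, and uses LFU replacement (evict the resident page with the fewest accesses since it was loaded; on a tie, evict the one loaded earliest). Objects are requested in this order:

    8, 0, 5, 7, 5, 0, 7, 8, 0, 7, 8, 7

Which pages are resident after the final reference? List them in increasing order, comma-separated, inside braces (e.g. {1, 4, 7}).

8: miss, frames (8)
0: miss, frames (8 0)
5: miss, frames (8 0 5)
7: miss, evict 8, frames (0 5 7)
5: hit
0: hit
7: hit
8: miss, evict 0, frames (5 7 8)
0: miss, evict 8, frames (5 7 0)
7: hit
8: miss, evict 0, frames (5 7 8)
7: hit

{5, 7, 8}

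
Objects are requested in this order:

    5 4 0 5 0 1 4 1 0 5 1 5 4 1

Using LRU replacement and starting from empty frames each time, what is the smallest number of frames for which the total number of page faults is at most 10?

3

f=1: 14 faults
f=2: 11 faults
f=3: 7 faults
f=4: 4 faults
Smallest f with faults ≤ 10 is 3.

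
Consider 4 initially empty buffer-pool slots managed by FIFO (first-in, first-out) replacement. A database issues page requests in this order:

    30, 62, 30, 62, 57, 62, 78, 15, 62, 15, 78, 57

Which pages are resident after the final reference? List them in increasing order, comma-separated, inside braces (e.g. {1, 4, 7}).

{15, 57, 62, 78}

30: fault, frames [30]
62: fault, frames [30, 62]
30: hit
62: hit
57: fault, frames [30, 62, 57]
62: hit
78: fault, frames [30, 62, 57, 78]
15: fault, evict 30, frames [62, 57, 78, 15]
62: hit
15: hit
78: hit
57: hit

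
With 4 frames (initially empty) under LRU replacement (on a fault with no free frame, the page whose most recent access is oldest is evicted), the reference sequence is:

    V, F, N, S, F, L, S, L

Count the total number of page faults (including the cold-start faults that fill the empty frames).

5

V -> fault, frames {V}
F -> fault, frames {V,F}
N -> fault, frames {V,F,N}
S -> fault, frames {V,F,N,S}
F -> hit
L -> fault, evict V, frames {N,S,F,L}
S -> hit
L -> hit
Page faults: 5.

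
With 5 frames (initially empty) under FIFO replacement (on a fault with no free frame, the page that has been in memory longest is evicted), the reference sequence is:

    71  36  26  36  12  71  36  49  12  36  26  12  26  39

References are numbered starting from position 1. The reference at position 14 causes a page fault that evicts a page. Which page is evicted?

pos 1: 71: fault, frames {71}
pos 2: 36: fault, frames {71,36}
pos 3: 26: fault, frames {71,36,26}
pos 4: 36: hit
pos 5: 12: fault, frames {71,36,26,12}
pos 6: 71: hit
pos 7: 36: hit
pos 8: 49: fault, frames {71,36,26,12,49}
pos 9: 12: hit
pos 10: 36: hit
pos 11: 26: hit
pos 12: 12: hit
pos 13: 26: hit
pos 14: 39: fault, evict 71, frames {36,26,12,49,39}
At position 14, page 71 is evicted.

71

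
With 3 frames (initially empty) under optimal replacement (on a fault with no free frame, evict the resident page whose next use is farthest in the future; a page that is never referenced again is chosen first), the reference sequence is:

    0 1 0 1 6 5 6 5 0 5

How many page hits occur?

0: miss, frames (0)
1: miss, frames (0 1)
0: hit
1: hit
6: miss, frames (0 1 6)
5: miss, evict 1, frames (0 6 5)
6: hit
5: hit
0: hit
5: hit
Hits: 6.

6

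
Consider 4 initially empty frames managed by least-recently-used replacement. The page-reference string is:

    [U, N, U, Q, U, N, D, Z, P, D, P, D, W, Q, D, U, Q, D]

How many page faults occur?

U -> miss, frames {U}
N -> miss, frames {U,N}
U -> hit
Q -> miss, frames {N,U,Q}
U -> hit
N -> hit
D -> miss, frames {Q,U,N,D}
Z -> miss, evict Q, frames {U,N,D,Z}
P -> miss, evict U, frames {N,D,Z,P}
D -> hit
P -> hit
D -> hit
W -> miss, evict N, frames {Z,P,D,W}
Q -> miss, evict Z, frames {P,D,W,Q}
D -> hit
U -> miss, evict P, frames {W,Q,D,U}
Q -> hit
D -> hit
Page faults: 9.

9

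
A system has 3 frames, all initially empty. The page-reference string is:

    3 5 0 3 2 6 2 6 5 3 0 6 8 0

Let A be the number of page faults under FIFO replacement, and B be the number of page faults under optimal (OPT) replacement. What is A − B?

2

Under FIFO: F F F . F F . . F F F F F . → 10 faults.
Under OPT: F F F . F F . . . F F . F . → 8 faults.
A − B = 10 − 8 = 2.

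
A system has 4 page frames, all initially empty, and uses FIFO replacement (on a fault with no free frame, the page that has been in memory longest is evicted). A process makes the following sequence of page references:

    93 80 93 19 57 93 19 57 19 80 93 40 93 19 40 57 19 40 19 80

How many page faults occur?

93 → miss, frames [93]
80 → miss, frames [93, 80]
93 → hit
19 → miss, frames [93, 80, 19]
57 → miss, frames [93, 80, 19, 57]
93 → hit
19 → hit
57 → hit
19 → hit
80 → hit
93 → hit
40 → miss, evict 93, frames [80, 19, 57, 40]
93 → miss, evict 80, frames [19, 57, 40, 93]
19 → hit
40 → hit
57 → hit
19 → hit
40 → hit
19 → hit
80 → miss, evict 19, frames [57, 40, 93, 80]
Page faults: 7.

7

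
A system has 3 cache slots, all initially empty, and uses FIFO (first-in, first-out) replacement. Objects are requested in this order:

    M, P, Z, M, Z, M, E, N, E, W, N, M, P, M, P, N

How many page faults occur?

M: miss, frames {M}
P: miss, frames {M,P}
Z: miss, frames {M,P,Z}
M: hit
Z: hit
M: hit
E: miss, evict M, frames {P,Z,E}
N: miss, evict P, frames {Z,E,N}
E: hit
W: miss, evict Z, frames {E,N,W}
N: hit
M: miss, evict E, frames {N,W,M}
P: miss, evict N, frames {W,M,P}
M: hit
P: hit
N: miss, evict W, frames {M,P,N}
Page faults: 9.

9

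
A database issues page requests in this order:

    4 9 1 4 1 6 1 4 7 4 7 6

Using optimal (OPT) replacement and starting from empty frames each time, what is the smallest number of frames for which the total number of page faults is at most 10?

f=1: 12 faults
f=2: 7 faults
f=3: 5 faults
f=4: 5 faults
f=5: 5 faults
Smallest f with faults ≤ 10 is 2.

2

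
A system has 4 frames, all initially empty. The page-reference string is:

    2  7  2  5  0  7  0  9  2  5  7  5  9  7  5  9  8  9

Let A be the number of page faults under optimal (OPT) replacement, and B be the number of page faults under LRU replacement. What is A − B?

-3

Under OPT: F F . F F . . F . . . . . . . . F . → 6 faults.
Under LRU: F F . F F . . F F F F . . . . . F . → 9 faults.
A − B = 6 − 9 = -3.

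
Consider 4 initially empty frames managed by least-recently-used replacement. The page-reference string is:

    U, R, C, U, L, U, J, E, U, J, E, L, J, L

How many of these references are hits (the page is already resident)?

U: miss, frames {U}
R: miss, frames {U,R}
C: miss, frames {U,R,C}
U: hit
L: miss, frames {R,C,U,L}
U: hit
J: miss, evict R, frames {C,L,U,J}
E: miss, evict C, frames {L,U,J,E}
U: hit
J: hit
E: hit
L: hit
J: hit
L: hit
Hits: 8.

8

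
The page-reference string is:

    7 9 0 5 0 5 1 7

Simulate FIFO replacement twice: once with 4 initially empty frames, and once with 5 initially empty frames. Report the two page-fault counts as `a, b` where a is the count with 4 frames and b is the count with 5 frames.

6, 5

4 frames: F F F F . . F F → 6 faults.
5 frames: F F F F . . F . → 5 faults.
5 < 6: adding a frame reduced faults, as is typical.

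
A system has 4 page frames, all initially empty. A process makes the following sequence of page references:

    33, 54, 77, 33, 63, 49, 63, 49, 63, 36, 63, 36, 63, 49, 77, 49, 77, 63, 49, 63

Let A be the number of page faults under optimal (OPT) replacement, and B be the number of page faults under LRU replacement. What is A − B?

-1

Under OPT: F F F . F F . . . F . . . . . . . . . . → 6 faults.
Under LRU: F F F . F F . . . F . . . . F . . . . . → 7 faults.
A − B = 6 − 7 = -1.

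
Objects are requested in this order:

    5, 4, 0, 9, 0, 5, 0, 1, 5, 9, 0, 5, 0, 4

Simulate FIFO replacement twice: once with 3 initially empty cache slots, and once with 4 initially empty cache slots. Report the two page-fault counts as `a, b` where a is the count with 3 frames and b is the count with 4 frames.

3 frames: F F F F . F . F . . F . . F → 8 faults.
4 frames: F F F F . . . F F . . . . F → 7 faults.
7 < 8: adding a frame reduced faults, as is typical.

8, 7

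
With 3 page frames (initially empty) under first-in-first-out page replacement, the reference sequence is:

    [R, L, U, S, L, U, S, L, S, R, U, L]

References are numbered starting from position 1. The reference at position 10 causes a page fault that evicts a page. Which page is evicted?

pos 1: R: miss, frames [R]
pos 2: L: miss, frames [R, L]
pos 3: U: miss, frames [R, L, U]
pos 4: S: miss, evict R, frames [L, U, S]
pos 5: L: hit
pos 6: U: hit
pos 7: S: hit
pos 8: L: hit
pos 9: S: hit
pos 10: R: miss, evict L, frames [U, S, R]
At position 10, page L is evicted.

L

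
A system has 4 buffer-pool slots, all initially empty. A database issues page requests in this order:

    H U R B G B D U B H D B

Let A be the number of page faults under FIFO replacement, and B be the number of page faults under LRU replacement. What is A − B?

Under FIFO: F F F F F . F F . F . F → 9 faults.
Under LRU: F F F F F . F F . F . . → 8 faults.
A − B = 9 − 8 = 1.

1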